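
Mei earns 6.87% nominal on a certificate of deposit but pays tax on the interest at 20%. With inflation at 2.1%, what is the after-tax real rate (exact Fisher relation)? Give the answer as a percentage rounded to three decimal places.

After-tax nominal return = 6.87% × (1 − 0.2) = 5.4960%.
1 + r = 1.05496 / 1.02100 = 1.033262
After-tax real rate = 1.033262 − 1 → 3.326%.

3.326%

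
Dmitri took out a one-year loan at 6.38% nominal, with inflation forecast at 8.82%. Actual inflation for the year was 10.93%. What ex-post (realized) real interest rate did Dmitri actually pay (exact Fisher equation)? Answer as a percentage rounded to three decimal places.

-4.102%

Ex-post: (1 + 0.0638)/(1 + 0.1093) − 1 = -4.1017%
So the realized real rate is -4.102%.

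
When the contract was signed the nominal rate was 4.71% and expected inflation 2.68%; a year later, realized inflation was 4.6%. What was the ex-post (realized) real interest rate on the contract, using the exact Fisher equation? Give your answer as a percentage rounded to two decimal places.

0.11%

Ex-post: (1 + 0.0471)/(1 + 0.0460) − 1 = 0.1052%
So the realized real rate is 0.11%.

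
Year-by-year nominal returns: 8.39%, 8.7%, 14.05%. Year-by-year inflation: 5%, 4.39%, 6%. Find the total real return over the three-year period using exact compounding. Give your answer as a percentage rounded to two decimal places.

15.65%

Nominal growth factor = 1.0839 × 1.0870 × 1.1405 = 1.343736
Price-level growth factor = 1.0500 × 1.0439 × 1.0600 = 1.161861
Real growth factor = 1.343736 / 1.161861 = 1.156538
Total real return = 1.156538 − 1 → 15.65%.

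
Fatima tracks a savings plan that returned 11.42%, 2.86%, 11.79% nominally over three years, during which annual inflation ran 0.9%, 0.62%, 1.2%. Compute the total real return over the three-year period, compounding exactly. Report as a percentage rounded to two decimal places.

Nominal growth factor = 1.1142 × 1.0286 × 1.1179 = 1.281187
Price-level growth factor = 1.0090 × 1.0062 × 1.0120 = 1.027439
Real growth factor = 1.281187 / 1.027439 = 1.246972
Total real return = 1.246972 − 1 → 24.70%.

24.70%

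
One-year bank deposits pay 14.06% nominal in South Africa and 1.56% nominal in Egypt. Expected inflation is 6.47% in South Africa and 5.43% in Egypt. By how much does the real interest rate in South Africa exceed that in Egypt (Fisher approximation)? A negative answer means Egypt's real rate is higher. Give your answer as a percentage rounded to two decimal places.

South Africa: 14.06% − 6.47% = 7.590%
Egypt: 1.56% − 5.43% = -3.870%
Differential = 11.460% → 11.46%.

11.46%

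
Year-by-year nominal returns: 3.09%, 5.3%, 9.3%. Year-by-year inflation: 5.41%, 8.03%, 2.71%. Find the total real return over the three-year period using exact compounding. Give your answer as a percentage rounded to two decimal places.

1.44%

Nominal growth factor = 1.0309 × 1.0530 × 1.0930 = 1.186493
Price-level growth factor = 1.0541 × 1.0803 × 1.0271 = 1.169604
Real growth factor = 1.186493 / 1.169604 = 1.014440
Total real return = 1.014440 − 1 → 1.44%.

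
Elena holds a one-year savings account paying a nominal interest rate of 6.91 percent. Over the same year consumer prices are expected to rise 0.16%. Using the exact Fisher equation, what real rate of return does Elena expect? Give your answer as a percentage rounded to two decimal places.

6.74%

By the Fisher equation, 1 + r = (1 + i)/(1 + π).
1 + r = 1.06910 / 1.00160 = 1.067392
r = 1.067392 − 1 = 6.7392%, i.e. 6.74%.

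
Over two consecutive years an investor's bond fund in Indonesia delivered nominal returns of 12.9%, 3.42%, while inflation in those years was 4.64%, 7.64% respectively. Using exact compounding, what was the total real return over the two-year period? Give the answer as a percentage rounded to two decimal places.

3.66%

Compound the nominal returns: 1.1290 × 1.0342 = 1.167612.
Compound inflation: 1.0464 × 1.0764 = 1.126345.
Deflate: 1.167612 / 1.126345 = 1.036638.
Total real return = 1.036638 − 1 → 3.66%.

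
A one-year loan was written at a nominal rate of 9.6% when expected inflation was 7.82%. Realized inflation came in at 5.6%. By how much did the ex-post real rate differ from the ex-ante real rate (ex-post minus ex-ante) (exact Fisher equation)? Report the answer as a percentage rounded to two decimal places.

2.14%

Ex-ante: (1 + 0.0960)/(1 + 0.0782) − 1 = 1.6509%
Ex-post: (1 + 0.0960)/(1 + 0.0560) − 1 = 3.7879%
Difference (ex-post − ex-ante) = 2.1370% → 2.14%.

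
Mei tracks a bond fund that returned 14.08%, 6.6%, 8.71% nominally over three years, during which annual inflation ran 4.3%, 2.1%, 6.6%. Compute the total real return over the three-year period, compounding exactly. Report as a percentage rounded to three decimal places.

Nominal growth factor = 1.1408 × 1.0660 × 1.0871 = 1.322014
Price-level growth factor = 1.0430 × 1.0210 × 1.0660 = 1.135187
Real growth factor = 1.322014 / 1.135187 = 1.164579
Total real return = 1.164579 − 1 → 16.458%.

16.458%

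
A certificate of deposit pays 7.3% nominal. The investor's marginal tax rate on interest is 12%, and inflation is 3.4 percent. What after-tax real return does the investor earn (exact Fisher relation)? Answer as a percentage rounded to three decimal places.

2.925%

After-tax nominal return = 7.3% × (1 − 0.12) = 6.4240%.
1 + r = 1.06424 / 1.03400 = 1.029246
After-tax real rate = 1.029246 − 1 → 2.925%.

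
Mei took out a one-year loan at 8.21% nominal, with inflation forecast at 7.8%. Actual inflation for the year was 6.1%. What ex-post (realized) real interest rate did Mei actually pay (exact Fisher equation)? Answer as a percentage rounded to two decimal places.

Ex-post: (1 + 0.0821)/(1 + 0.0610) − 1 = 1.9887%
So the realized real rate is 1.99%.

1.99%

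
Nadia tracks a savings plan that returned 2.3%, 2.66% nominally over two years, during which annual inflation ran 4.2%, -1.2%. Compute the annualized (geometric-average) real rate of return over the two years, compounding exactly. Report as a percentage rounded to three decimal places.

1.001%

Compound the nominal returns: 1.0230 × 1.0266 = 1.05021180.
Compound inflation: 1.0420 × 0.9880 = 1.02949600.
Deflate: 1.05021180 / 1.02949600 = 1.02012227.
Annualized real rate = 1.02012227^(1/2) − 1 = 1.0011% → 1.001%.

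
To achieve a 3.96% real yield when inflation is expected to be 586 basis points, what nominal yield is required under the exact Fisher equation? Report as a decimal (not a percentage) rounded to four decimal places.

(1 + i) = (1 + r)(1 + π) = 1.03960 × 1.05860 = 1.10052056
i = 1.10052056 − 1, so the required nominal rate is 0.1005.

0.1005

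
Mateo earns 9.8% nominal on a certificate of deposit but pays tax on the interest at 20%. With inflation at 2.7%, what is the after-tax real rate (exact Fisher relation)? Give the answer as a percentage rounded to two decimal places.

After-tax nominal return = 9.8% × (1 − 0.2) = 7.8400%.
1 + r = 1.07840 / 1.02700 = 1.050049
After-tax real rate = 1.050049 − 1 → 5.00%.

5.00%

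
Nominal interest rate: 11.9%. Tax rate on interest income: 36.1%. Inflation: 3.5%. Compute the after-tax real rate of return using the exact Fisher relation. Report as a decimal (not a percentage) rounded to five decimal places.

0.03965

After-tax nominal return = 11.9% × (1 − 0.361) = 7.6041%.
1 + r = 1.076041 / 1.03500 = 1.039653
After-tax real rate = 1.039653 − 1 → 0.03965.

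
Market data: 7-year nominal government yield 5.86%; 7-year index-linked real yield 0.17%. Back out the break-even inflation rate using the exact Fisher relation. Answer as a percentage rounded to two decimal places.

5.68%

(1 + π) = (1 + i)/(1 + r) = 1.05860 / 1.00170 = 1.056803
Break-even inflation = 1.056803 − 1 → 5.68%.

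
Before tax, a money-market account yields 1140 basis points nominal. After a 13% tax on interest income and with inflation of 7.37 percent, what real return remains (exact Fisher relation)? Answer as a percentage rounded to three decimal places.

2.373%

After-tax nominal return = 11.4% × (1 − 0.13) = 9.9180%.
1 + r = 1.09918 / 1.07370 = 1.023731
After-tax real rate = 1.023731 − 1 → 2.373%.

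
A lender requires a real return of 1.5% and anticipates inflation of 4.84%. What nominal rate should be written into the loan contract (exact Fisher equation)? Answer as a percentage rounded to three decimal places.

6.413%

(1 + i) = (1 + r)(1 + π) = 1.01500 × 1.04840 = 1.064126
i = 1.064126 − 1, so the required nominal rate is 6.413%.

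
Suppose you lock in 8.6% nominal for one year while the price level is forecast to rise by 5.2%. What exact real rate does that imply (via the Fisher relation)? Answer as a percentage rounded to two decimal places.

3.23%

By the Fisher relation, 1 + r = (1 + i)/(1 + π).
1 + r = 1.08600 / 1.05200 = 1.032319
r = 1.032319 − 1 = 3.2319%, i.e. 3.23%.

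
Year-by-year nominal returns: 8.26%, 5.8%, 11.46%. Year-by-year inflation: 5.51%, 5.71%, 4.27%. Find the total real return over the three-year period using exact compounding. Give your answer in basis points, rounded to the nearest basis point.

Nominal growth factor = 1.0826 × 1.0580 × 1.1146 = 1.276653
Price-level growth factor = 1.0551 × 1.0571 × 1.0427 = 1.162971
Real growth factor = 1.276653 / 1.162971 = 1.097751
Total real return = 1.097751 − 1 → 978 basis points.

978 basis points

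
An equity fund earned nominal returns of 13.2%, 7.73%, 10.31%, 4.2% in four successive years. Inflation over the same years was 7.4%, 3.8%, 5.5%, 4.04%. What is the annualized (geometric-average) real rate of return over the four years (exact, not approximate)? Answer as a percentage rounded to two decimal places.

Nominal growth factor = 1.1320 × 1.0773 × 1.1031 × 1.0420 = 1.40173427
Price-level growth factor = 1.0740 × 1.0380 × 1.0550 × 1.0404 = 1.22364218
Real growth factor = 1.40173427 / 1.22364218 = 1.14554262
Annualized real rate = 1.14554262^(1/4) − 1 = 3.4553% → 3.46%.

3.46%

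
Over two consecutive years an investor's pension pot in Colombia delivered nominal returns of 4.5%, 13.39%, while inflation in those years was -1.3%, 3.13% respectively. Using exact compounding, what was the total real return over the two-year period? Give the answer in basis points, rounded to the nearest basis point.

1641 basis points

Nominal growth factor = 1.0450 × 1.1339 = 1.184926
Price-level growth factor = 0.9870 × 1.0313 = 1.017893
Real growth factor = 1.184926 / 1.017893 = 1.164096
Total real return = 1.164096 − 1 → 1641 basis points.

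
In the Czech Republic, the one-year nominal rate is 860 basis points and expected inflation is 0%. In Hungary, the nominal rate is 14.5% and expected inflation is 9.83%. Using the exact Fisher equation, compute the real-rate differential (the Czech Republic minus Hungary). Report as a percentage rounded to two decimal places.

The Czech Republic: (1 + 0.0860)/(1 + 0.0000) − 1 = 8.6000%
Hungary: (1 + 0.1450)/(1 + 0.0983) − 1 = 4.2520%
Differential = 8.6000% − 4.2520% = 4.3480% → 4.35%.

4.35%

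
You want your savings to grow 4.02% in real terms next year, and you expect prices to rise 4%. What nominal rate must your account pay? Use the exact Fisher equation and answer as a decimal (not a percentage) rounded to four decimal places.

0.0818

(1 + i) = (1 + r)(1 + π) = 1.04020 × 1.04000 = 1.081808
i = 1.081808 − 1, so the required nominal rate is 0.0818.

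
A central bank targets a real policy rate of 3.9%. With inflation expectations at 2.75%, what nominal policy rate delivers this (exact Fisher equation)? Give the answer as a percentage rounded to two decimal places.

6.76%

(1 + i) = (1 + r)(1 + π) = 1.03900 × 1.02750 = 1.0675725
i = 1.0675725 − 1, so the required nominal rate is 6.76%.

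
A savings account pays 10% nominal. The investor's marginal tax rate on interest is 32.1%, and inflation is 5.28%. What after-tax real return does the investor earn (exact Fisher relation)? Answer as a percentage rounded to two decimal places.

1.43%

After-tax nominal return = 10% × (1 − 0.321) = 6.7900%.
1 + r = 1.06790 / 1.05280 = 1.014343
After-tax real rate = 1.014343 − 1 → 1.43%.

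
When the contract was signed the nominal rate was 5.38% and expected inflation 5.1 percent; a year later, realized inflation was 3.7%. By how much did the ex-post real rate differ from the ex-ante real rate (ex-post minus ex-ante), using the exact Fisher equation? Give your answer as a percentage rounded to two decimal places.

1.35%

Ex-ante: (1 + 0.0538)/(1 + 0.0510) − 1 = 0.2664%
Ex-post: (1 + 0.0538)/(1 + 0.0370) − 1 = 1.6201%
Difference (ex-post − ex-ante) = 1.3536% → 1.35%.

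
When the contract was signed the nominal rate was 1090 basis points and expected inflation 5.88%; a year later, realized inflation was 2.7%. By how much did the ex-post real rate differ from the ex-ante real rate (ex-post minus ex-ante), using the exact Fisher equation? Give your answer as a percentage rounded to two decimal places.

3.24%

Ex-ante: (1 + 0.1090)/(1 + 0.0588) − 1 = 4.7412%
Ex-post: (1 + 0.1090)/(1 + 0.0270) − 1 = 7.9844%
Difference (ex-post − ex-ante) = 3.2432% → 3.24%.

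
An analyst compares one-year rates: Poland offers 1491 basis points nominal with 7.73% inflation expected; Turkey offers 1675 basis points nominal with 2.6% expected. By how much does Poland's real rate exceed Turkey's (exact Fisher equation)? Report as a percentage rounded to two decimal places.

Poland: (1 + 0.1491)/(1 + 0.0773) − 1 = 6.6648%
Turkey: (1 + 0.1675)/(1 + 0.0260) − 1 = 13.7914%
Differential = 6.6648% − 13.7914% = -7.1266% → -7.13%.

-7.13%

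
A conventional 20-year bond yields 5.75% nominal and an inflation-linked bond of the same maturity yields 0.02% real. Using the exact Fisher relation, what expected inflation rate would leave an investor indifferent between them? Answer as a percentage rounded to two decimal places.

(1 + π) = (1 + i)/(1 + r) = 1.05750 / 1.00020 = 1.057289
Break-even inflation = 1.057289 − 1 → 5.73%.

5.73%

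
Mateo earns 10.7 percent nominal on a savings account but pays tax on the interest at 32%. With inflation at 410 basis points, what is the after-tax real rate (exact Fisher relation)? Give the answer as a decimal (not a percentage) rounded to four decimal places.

After-tax nominal return = 10.7% × (1 − 0.32) = 7.2760%.
1 + r = 1.07276 / 1.04100 = 1.030509
After-tax real rate = 1.030509 − 1 → 0.0305.

0.0305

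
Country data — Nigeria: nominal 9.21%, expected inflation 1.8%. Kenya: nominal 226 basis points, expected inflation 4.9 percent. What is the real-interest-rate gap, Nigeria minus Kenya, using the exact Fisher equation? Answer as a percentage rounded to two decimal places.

Nigeria: (1 + 0.0921)/(1 + 0.0180) − 1 = 7.2790%
Kenya: (1 + 0.0226)/(1 + 0.0490) − 1 = -2.5167%
Differential = 7.2790% − (-2.5167%) = 9.7957% → 9.80%.

9.80%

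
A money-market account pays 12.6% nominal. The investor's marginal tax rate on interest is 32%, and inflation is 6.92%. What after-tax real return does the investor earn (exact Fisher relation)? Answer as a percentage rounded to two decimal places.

1.54%

After-tax nominal return = 12.6% × (1 − 0.32) = 8.5680%.
1 + r = 1.08568 / 1.06920 = 1.015413
After-tax real rate = 1.015413 − 1 → 1.54%.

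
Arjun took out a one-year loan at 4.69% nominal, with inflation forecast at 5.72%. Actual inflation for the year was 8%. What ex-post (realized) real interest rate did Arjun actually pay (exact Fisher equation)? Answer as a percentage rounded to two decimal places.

-3.06%

Ex-post: (1 + 0.0469)/(1 + 0.0800) − 1 = -3.0648%
So the realized real rate is -3.06%.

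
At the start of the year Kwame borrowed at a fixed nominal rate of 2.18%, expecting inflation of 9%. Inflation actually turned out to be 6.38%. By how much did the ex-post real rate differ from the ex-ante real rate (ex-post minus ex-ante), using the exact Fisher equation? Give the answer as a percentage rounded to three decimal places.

Ex-ante: (1 + 0.0218)/(1 + 0.0900) − 1 = -6.2569%
Ex-post: (1 + 0.0218)/(1 + 0.0638) − 1 = -3.9481%
Difference (ex-post − ex-ante) = 2.3088% → 2.309%.

2.309%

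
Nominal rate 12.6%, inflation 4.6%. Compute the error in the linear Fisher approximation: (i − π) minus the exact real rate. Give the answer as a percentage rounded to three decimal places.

0.352%

Approximate: r ≈ 12.600% − 4.600% = 8.0000%
Exact: (1 + 0.1260)/(1 + 0.0460) − 1 = 7.6482%
Error = 8.0000% − 7.6482% = 0.3518% → 0.352%.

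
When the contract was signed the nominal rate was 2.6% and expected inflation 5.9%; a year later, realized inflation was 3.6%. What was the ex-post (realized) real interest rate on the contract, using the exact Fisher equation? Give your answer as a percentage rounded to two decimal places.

-0.97%

Ex-post: (1 + 0.0260)/(1 + 0.0360) − 1 = -0.9653%
So the realized real rate is -0.97%.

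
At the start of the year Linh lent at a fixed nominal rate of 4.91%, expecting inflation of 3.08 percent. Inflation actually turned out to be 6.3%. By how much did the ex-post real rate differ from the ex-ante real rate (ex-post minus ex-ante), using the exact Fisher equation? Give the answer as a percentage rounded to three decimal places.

-3.083%

Ex-ante: (1 + 0.0491)/(1 + 0.0308) − 1 = 1.7753%
Ex-post: (1 + 0.0491)/(1 + 0.0630) − 1 = -1.3076%
Difference (ex-post − ex-ante) = -3.0829% → -3.083%.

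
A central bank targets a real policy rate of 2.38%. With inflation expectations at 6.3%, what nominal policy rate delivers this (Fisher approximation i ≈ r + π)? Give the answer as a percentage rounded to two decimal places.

i ≈ r + π = 2.38% + 6.3% = 8.68%.

8.68%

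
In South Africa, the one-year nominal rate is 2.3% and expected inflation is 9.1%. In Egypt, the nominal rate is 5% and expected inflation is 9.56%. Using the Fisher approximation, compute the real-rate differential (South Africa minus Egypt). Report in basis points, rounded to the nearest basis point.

-224 basis points

South Africa: 2.3% − 9.1% = -6.800%
Egypt: 5% − 9.56% = -4.560%
Differential = -2.240% → -224 basis points.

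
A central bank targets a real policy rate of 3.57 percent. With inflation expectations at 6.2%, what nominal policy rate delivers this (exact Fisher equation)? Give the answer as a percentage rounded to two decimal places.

(1 + i) = (1 + r)(1 + π) = 1.03570 × 1.06200 = 1.0999134
i = 1.0999134 − 1, so the required nominal rate is 9.99%.

9.99%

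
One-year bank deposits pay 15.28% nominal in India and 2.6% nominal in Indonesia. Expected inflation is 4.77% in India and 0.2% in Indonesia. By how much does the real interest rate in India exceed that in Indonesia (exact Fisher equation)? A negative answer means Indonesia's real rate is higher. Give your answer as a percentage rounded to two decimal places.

7.64%

India: (1 + 0.1528)/(1 + 0.0477) − 1 = 10.0315%
Indonesia: (1 + 0.0260)/(1 + 0.0020) − 1 = 2.3952%
Differential = 10.0315% − 2.3952% = 7.6363% → 7.64%.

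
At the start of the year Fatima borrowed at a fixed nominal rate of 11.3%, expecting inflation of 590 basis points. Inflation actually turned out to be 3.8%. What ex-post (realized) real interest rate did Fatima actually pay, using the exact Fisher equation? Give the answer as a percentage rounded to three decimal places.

Ex-post: (1 + 0.1130)/(1 + 0.0380) − 1 = 7.2254%
So the realized real rate is 7.225%.

7.225%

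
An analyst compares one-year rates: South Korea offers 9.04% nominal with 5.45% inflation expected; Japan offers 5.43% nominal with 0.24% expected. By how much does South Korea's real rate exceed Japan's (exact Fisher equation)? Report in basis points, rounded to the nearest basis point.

-177 basis points

South Korea: (1 + 0.0904)/(1 + 0.0545) − 1 = 3.4045%
Japan: (1 + 0.0543)/(1 + 0.0024) − 1 = 5.1776%
Differential = 3.4045% − 5.1776% = -1.7731% → -177 basis points.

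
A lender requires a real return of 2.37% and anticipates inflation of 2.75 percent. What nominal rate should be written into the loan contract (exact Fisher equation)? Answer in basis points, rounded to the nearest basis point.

(1 + i) = (1 + r)(1 + π) = 1.02370 × 1.02750 = 1.05185175
i = 1.05185175 − 1, so the required nominal rate is 519 basis points.

519 basis points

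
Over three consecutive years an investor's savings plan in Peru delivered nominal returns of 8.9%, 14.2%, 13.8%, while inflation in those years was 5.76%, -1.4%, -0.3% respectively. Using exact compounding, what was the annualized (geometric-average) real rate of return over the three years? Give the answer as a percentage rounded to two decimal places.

Nominal growth factor = 1.0890 × 1.1420 × 1.1380 = 1.41526004
Price-level growth factor = 1.0576 × 0.9860 × 0.9970 = 1.03966522
Real growth factor = 1.41526004 / 1.03966522 = 1.36126516
Annualized real rate = 1.36126516^(1/3) − 1 = 10.8275% → 10.83%.

10.83%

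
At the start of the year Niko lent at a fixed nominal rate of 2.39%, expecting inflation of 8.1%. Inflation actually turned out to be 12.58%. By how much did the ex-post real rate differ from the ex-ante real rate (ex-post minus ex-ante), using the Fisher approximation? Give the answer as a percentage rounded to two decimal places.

Ex-ante: 2.39% − 8.1% = -5.710%
Ex-post: 2.39% − 12.58% = -10.190%
Difference (ex-post − ex-ante) = -4.4800% → -4.48%.

-4.48%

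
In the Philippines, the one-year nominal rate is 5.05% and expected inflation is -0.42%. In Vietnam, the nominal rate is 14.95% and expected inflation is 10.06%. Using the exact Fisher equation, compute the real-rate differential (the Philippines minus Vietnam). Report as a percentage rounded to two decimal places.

The Philippines: (1 + 0.0505)/(1 − 0.0042) − 1 = 5.4931%
Vietnam: (1 + 0.1495)/(1 + 0.1006) − 1 = 4.4430%
Differential = 5.4931% − 4.4430% = 1.0500% → 1.05%.

1.05%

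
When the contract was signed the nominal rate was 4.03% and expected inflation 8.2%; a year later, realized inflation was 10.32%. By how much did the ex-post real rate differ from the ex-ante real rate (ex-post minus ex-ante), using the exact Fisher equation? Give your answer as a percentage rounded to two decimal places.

Ex-ante: (1 + 0.0403)/(1 + 0.0820) − 1 = -3.8540%
Ex-post: (1 + 0.0403)/(1 + 0.1032) − 1 = -5.7016%
Difference (ex-post − ex-ante) = -1.8476% → -1.85%.

-1.85%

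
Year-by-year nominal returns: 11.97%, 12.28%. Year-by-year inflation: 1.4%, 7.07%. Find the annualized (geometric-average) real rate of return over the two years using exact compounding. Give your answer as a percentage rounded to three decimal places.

7.609%

Nominal growth factor = 1.1197 × 1.1228 = 1.25719916
Price-level growth factor = 1.0140 × 1.0707 = 1.08568980
Real growth factor = 1.25719916 / 1.08568980 = 1.15797271
Annualized real rate = 1.15797271^(1/2) − 1 = 7.6091% → 7.609%.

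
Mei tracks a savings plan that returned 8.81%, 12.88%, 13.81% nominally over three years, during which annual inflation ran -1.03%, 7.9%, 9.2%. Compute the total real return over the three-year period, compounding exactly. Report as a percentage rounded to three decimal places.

Nominal growth factor = 1.0881 × 1.1288 × 1.1381 = 1.397868
Price-level growth factor = 0.9897 × 1.0790 × 1.0920 = 1.166132
Real growth factor = 1.397868 / 1.166132 = 1.198722
Total real return = 1.198722 − 1 → 19.872%.

19.872%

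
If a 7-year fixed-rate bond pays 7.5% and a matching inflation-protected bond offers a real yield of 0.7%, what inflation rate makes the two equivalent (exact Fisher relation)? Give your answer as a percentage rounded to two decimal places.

(1 + π) = (1 + i)/(1 + r) = 1.07500 / 1.00700 = 1.067527
Break-even inflation = 1.067527 − 1 → 6.75%.

6.75%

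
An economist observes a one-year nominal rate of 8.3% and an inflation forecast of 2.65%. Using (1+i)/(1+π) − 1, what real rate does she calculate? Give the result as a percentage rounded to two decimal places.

5.50%

By the Fisher equation, 1 + r = (1 + i)/(1 + π).
1 + r = 1.08300 / 1.02650 = 1.055041
r = 1.055041 − 1 = 5.5041%, i.e. 5.50%.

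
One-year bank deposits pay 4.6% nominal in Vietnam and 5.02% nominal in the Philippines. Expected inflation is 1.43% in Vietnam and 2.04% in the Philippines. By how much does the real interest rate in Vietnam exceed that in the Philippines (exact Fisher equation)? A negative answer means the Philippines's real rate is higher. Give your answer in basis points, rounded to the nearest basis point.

20 basis points

Vietnam: (1 + 0.0460)/(1 + 0.0143) − 1 = 3.1253%
The Philippines: (1 + 0.0502)/(1 + 0.0204) − 1 = 2.9204%
Differential = 3.1253% − 2.9204% = 0.2049% → 20 basis points.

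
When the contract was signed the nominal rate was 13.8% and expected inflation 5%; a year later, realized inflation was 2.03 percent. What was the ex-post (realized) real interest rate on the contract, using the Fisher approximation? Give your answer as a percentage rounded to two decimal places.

11.77%

Ex-post: 13.8% − 2.03% = 11.770%
So the realized real rate is 11.77%.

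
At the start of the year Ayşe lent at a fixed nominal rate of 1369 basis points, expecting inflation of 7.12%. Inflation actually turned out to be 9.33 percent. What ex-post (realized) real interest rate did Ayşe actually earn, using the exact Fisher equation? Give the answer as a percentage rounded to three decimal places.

Ex-post: (1 + 0.1369)/(1 + 0.0933) − 1 = 3.9879%
So the realized real rate is 3.988%.

3.988%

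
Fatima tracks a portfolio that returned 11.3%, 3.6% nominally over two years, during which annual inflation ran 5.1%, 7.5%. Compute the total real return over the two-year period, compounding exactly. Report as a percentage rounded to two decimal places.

Nominal growth factor = 1.1130 × 1.0360 = 1.153068
Price-level growth factor = 1.0510 × 1.0750 = 1.129825
Real growth factor = 1.153068 / 1.129825 = 1.020572
Total real return = 1.020572 − 1 → 2.06%.

2.06%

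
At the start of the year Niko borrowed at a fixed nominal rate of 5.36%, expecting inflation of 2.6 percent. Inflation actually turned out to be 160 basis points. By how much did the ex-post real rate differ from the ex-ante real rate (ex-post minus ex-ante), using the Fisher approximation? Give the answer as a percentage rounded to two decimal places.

1.00%

Ex-ante: 5.36% − 2.6% = 2.760%
Ex-post: 5.36% − 1.6% = 3.760%
Difference (ex-post − ex-ante) = 1.0000% → 1.00%.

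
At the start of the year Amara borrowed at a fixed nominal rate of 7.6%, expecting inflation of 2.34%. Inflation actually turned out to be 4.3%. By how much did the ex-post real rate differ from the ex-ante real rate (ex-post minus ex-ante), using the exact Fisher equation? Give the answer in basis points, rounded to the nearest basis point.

-198 basis points

Ex-ante: (1 + 0.0760)/(1 + 0.0234) − 1 = 5.1397%
Ex-post: (1 + 0.0760)/(1 + 0.0430) − 1 = 3.1640%
Difference (ex-post − ex-ante) = -1.9758% → -198 basis points.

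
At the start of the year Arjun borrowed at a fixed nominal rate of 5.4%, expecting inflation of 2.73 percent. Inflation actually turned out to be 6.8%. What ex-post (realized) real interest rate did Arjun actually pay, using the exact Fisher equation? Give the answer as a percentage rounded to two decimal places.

-1.31%

Ex-post: (1 + 0.0540)/(1 + 0.0680) − 1 = -1.3109%
So the realized real rate is -1.31%.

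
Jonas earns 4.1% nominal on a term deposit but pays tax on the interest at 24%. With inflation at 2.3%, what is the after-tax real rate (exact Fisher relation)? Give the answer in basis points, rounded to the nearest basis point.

After-tax nominal return = 4.1% × (1 − 0.24) = 3.1160%.
1 + r = 1.03116 / 1.02300 = 1.007977
After-tax real rate = 1.007977 − 1 → 80 basis points.

80 basis points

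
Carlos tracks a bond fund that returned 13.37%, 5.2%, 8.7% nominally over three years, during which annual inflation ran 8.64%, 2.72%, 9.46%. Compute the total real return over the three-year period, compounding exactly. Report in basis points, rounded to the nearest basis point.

613 basis points

Compound the nominal returns: 1.1337 × 1.0520 × 1.0870 = 1.296413.
Compound inflation: 1.0864 × 1.0272 × 1.0946 = 1.221519.
Deflate: 1.296413 / 1.221519 = 1.061312.
Total real return = 1.061312 − 1 → 613 basis points.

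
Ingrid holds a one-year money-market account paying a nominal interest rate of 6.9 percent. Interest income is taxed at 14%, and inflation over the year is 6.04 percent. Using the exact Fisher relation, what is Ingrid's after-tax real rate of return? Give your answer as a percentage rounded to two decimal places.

After-tax nominal return = 6.9% × (1 − 0.14) = 5.9340%.
1 + r = 1.05934 / 1.06040 = 0.999000
After-tax real rate = 0.999000 − 1 → -0.10%.

-0.10%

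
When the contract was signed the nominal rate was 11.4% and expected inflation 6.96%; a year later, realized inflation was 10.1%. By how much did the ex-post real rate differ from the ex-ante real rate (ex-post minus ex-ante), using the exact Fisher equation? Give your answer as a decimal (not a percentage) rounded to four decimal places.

Ex-ante: (1 + 0.1140)/(1 + 0.0696) − 1 = 4.1511%
Ex-post: (1 + 0.1140)/(1 + 0.1010) − 1 = 1.1807%
Difference (ex-post − ex-ante) = -2.9703% → -0.0297.

-0.0297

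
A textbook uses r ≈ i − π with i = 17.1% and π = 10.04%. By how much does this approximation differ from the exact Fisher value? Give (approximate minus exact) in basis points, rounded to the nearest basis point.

64 basis points

Approximate: r ≈ 17.100% − 10.040% = 7.0600%
Exact: (1 + 0.1710)/(1 + 0.1004) − 1 = 6.4158%
Error = 7.0600% − 6.4158% = 0.6442% → 64 basis points.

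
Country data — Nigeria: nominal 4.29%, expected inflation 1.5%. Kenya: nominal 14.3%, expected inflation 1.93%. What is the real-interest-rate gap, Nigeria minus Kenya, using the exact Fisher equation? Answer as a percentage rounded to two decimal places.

Nigeria: (1 + 0.0429)/(1 + 0.0150) − 1 = 2.7488%
Kenya: (1 + 0.1430)/(1 + 0.0193) − 1 = 12.1358%
Differential = 2.7488% − 12.1358% = -9.3870% → -9.39%.

-9.39%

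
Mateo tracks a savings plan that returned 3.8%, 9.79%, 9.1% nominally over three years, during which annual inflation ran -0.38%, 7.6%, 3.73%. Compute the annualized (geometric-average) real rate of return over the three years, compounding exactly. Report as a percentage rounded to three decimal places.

3.794%

Nominal growth factor = 1.0380 × 1.0979 × 1.0910 = 1.24332564
Price-level growth factor = 0.9962 × 1.0760 × 1.0373 = 1.11189349
Real growth factor = 1.24332564 / 1.11189349 = 1.11820570
Annualized real rate = 1.11820570^(1/3) − 1 = 3.7944% → 3.794%.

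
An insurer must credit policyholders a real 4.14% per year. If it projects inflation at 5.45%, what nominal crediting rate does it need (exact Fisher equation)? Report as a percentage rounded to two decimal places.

9.82%

(1 + i) = (1 + r)(1 + π) = 1.04140 × 1.05450 = 1.0981563
i = 1.0981563 − 1, so the required nominal rate is 9.82%.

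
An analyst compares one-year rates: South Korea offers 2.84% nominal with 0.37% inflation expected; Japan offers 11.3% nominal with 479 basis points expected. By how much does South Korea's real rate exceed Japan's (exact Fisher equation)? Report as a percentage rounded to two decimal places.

South Korea: (1 + 0.0284)/(1 + 0.0037) − 1 = 2.4609%
Japan: (1 + 0.1130)/(1 + 0.0479) − 1 = 6.2124%
Differential = 2.4609% − 6.2124% = -3.7515% → -3.75%.

-3.75%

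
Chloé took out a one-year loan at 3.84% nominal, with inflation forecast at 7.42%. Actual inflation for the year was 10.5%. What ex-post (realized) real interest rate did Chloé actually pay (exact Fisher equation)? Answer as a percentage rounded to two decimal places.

Ex-post: (1 + 0.0384)/(1 + 0.1050) − 1 = -6.0271%
So the realized real rate is -6.03%.

-6.03%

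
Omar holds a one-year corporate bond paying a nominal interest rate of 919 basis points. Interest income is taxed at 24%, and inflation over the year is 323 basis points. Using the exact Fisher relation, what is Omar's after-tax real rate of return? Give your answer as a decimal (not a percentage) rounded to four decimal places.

0.0364

After-tax nominal return = 9.19% × (1 − 0.24) = 6.9844%.
1 + r = 1.069844 / 1.03230 = 1.036369
After-tax real rate = 1.036369 − 1 → 0.0364.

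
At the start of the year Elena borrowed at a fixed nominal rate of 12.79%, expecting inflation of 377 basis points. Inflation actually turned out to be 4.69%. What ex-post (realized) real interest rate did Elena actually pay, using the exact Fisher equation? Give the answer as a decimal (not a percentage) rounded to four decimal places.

Ex-post: (1 + 0.1279)/(1 + 0.0469) − 1 = 7.7371%
So the realized real rate is 0.0774.

0.0774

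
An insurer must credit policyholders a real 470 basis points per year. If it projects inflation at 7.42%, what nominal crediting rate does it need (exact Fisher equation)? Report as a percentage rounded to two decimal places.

(1 + i) = (1 + r)(1 + π) = 1.04700 × 1.07420 = 1.1246874
i = 1.1246874 − 1, so the required nominal rate is 12.47%.

12.47%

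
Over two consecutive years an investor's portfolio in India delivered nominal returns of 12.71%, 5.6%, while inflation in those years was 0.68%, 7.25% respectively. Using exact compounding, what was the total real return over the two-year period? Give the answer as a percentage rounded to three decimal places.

Nominal growth factor = 1.1271 × 1.0560 = 1.1902176
Price-level growth factor = 1.0068 × 1.0725 = 1.0797930
Real growth factor = 1.1902176 / 1.0797930 = 1.1022646
Total real return = 1.1022646 − 1 → 10.226%.

10.226%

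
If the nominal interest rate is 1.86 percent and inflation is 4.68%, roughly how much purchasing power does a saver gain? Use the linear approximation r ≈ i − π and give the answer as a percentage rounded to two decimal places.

r ≈ i − π = 1.86% − 4.68% = -2.82%.

-2.82%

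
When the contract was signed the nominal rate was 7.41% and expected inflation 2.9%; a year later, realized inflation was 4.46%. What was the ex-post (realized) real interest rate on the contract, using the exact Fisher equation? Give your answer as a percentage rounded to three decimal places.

2.824%

Ex-post: (1 + 0.0741)/(1 + 0.0446) − 1 = 2.8240%
So the realized real rate is 2.824%.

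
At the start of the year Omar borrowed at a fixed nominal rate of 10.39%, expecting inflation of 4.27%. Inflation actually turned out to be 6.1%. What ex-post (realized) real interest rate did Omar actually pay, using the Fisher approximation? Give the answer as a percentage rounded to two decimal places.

4.29%

Ex-post: 10.39% − 6.1% = 4.290%
So the realized real rate is 4.29%.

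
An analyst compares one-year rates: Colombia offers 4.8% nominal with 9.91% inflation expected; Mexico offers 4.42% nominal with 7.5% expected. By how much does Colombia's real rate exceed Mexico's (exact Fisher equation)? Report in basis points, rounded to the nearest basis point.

-178 basis points

Colombia: (1 + 0.0480)/(1 + 0.0991) − 1 = -4.6493%
Mexico: (1 + 0.0442)/(1 + 0.0750) − 1 = -2.8651%
Differential = -4.6493% − (-2.8651%) = -1.7841% → -178 basis points.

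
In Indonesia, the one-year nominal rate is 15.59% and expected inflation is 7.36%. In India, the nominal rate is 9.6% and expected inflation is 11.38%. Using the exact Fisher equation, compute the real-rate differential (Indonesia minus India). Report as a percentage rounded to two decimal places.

Indonesia: (1 + 0.1559)/(1 + 0.0736) − 1 = 7.6658%
India: (1 + 0.0960)/(1 + 0.1138) − 1 = -1.5981%
Differential = 7.6658% − (-1.5981%) = 9.2639% → 9.26%.

9.26%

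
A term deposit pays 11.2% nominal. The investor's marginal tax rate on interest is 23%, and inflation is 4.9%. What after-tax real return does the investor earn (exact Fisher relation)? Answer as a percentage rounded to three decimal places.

After-tax nominal return = 11.2% × (1 − 0.23) = 8.6240%.
1 + r = 1.08624 / 1.04900 = 1.035500
After-tax real rate = 1.035500 − 1 → 3.550%.

3.550%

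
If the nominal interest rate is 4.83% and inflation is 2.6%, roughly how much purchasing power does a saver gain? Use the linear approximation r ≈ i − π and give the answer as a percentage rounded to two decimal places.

r ≈ i − π = 4.83% − 2.6% = 2.23%.

2.23%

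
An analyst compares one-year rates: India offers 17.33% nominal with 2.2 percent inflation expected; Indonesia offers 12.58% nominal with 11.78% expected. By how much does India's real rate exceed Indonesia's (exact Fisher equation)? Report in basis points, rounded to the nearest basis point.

India: (1 + 0.1733)/(1 + 0.0220) − 1 = 14.8043%
Indonesia: (1 + 0.1258)/(1 + 0.1178) − 1 = 0.7157%
Differential = 14.8043% − 0.7157% = 14.0886% → 1409 basis points.

1409 basis points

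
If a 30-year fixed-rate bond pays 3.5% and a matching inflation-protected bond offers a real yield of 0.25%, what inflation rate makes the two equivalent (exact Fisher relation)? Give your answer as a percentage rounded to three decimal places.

(1 + π) = (1 + i)/(1 + r) = 1.03500 / 1.00250 = 1.032419
Break-even inflation = 1.032419 − 1 → 3.242%.

3.242%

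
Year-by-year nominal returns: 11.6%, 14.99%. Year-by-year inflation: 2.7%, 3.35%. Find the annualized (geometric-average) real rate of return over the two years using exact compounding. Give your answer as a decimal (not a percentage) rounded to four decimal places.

Compound the nominal returns: 1.1160 × 1.1499 = 1.28328840.
Compound inflation: 1.0270 × 1.0335 = 1.06140450.
Deflate: 1.28328840 / 1.06140450 = 1.20904745.
Annualized real rate = 1.20904745^(1/2) − 1 = 9.9567% → 0.0996.

0.0996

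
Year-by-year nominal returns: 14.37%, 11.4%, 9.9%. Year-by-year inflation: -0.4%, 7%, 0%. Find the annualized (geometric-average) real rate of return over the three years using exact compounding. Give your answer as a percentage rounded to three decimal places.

Nominal growth factor = 1.1437 × 1.1140 × 1.0990 = 1.40021590
Price-level growth factor = 0.9960 × 1.0700 × 1.0000 = 1.06572000
Real growth factor = 1.40021590 / 1.06572000 = 1.31386846
Annualized real rate = 1.31386846^(1/3) − 1 = 9.5260% → 9.526%.

9.526%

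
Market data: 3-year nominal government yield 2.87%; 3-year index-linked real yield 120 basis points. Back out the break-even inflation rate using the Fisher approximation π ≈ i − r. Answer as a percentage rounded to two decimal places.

π ≈ i − r = 2.87% − 1.2% → 1.67%.

1.67%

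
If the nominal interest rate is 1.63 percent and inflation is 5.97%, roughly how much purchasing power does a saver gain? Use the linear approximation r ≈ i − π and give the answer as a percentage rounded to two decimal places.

-4.34%

r ≈ i − π = 1.63% − 5.97% = -4.34%.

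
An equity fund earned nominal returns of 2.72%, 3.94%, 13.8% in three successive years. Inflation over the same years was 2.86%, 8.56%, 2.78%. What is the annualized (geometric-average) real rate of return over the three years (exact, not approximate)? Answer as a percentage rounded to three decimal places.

1.918%

Nominal growth factor = 1.0272 × 1.0394 × 1.1380 = 1.21501037
Price-level growth factor = 1.0286 × 1.0856 × 1.0278 = 1.14769098
Real growth factor = 1.21501037 / 1.14769098 = 1.05865638
Annualized real rate = 1.05865638^(1/3) − 1 = 1.9182% → 1.918%.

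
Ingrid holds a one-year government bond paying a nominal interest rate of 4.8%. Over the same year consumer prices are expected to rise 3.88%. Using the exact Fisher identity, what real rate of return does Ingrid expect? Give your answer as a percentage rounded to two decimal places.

0.89%

By the Fisher identity, 1 + r = (1 + i)/(1 + π).
1 + r = 1.04800 / 1.03880 = 1.008856
r = 1.008856 − 1 = 0.8856%, i.e. 0.89%.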